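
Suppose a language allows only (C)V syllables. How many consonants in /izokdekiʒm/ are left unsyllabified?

3

Syllabifying with onset maximization leaves /k/, /ʒ/, /m/ stranded (no codas are permitted; onsets are limited to one consonant).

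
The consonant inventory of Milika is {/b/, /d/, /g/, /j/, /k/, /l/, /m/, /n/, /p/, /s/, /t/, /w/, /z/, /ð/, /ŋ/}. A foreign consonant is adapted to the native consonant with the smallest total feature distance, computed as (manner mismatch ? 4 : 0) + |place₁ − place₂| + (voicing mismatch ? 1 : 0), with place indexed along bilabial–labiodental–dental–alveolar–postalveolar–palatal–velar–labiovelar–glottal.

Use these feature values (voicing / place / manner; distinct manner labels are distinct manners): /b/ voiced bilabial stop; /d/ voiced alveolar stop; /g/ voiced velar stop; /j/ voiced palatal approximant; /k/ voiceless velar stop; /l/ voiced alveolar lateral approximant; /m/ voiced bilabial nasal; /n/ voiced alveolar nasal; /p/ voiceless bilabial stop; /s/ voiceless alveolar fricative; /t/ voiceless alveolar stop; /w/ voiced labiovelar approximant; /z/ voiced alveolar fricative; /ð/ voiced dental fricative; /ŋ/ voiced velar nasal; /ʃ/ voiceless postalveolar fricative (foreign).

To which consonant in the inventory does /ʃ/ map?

s

/s/ is closest: same manner (fricative), place distance 1 (postalveolar→alveolar), same voicing; total 1. Next closest is /z/ at distance 2.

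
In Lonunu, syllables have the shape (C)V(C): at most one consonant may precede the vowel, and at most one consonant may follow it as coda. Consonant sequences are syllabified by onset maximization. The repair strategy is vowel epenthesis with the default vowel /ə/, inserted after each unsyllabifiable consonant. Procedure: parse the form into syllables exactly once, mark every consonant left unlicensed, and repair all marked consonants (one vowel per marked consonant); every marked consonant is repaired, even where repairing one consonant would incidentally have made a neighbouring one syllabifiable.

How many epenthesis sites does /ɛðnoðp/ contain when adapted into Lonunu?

The unsyllabifiable consonants are /p/; each receives one epenthetic vowel.

1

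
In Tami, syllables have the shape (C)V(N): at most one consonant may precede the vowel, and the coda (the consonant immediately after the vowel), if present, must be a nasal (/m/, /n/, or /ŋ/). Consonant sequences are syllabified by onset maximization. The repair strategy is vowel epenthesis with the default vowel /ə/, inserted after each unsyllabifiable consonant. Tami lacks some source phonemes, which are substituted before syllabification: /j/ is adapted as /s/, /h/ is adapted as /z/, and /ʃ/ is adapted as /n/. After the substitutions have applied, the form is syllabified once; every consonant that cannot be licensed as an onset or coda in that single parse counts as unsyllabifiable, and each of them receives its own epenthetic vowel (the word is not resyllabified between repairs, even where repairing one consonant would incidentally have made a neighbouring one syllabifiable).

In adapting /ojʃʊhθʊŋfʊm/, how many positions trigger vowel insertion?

2

After substitution the input is /osnʊzθʊŋfʊm/.
The unsyllabifiable consonants are /s/, /z/; each receives one epenthetic vowel.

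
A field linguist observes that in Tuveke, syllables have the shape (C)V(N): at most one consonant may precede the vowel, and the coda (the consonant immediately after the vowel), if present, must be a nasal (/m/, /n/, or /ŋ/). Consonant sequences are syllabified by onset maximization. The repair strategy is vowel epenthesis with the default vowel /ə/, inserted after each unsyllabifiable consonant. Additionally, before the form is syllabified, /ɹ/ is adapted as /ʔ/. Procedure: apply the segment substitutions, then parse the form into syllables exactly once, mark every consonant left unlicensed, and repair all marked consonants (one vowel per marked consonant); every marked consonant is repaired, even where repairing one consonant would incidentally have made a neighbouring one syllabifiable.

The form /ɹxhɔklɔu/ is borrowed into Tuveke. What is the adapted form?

ʔəxəhɔkəlɔu

Substitution: /ɹ/ → /ʔ/, giving /ʔxhɔklɔu/.
Syllabifying with onset maximization leaves /ʔ/, /x/, /k/ stranded (only a nasal (/m/, /n/, or /ŋ/) is licensed in coda position; onsets are limited to one consonant).
Each unlicensed consonant becomes the onset of a new syllable: /ʔ/ → /ʔə/, /x/ → /xə/, /k/ → /kə/.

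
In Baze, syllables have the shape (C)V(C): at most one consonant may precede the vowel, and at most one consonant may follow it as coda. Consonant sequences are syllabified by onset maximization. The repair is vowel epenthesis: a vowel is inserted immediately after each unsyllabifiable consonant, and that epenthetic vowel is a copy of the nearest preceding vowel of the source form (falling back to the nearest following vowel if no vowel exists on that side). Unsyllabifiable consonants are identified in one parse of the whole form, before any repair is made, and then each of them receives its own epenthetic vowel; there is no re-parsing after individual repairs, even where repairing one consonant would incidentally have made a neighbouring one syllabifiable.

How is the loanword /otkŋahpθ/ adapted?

The consonants /k/, /p/, /θ/ cannot be parsed into a legal (C)V(C) syllable (at most one coda consonant is licensed; onsets are limited to one consonant).
Inserting the epenthetic vowel yields /k/ → /ko/, /p/ → /pa/, /θ/ → /θa/.

otkoŋahpaθa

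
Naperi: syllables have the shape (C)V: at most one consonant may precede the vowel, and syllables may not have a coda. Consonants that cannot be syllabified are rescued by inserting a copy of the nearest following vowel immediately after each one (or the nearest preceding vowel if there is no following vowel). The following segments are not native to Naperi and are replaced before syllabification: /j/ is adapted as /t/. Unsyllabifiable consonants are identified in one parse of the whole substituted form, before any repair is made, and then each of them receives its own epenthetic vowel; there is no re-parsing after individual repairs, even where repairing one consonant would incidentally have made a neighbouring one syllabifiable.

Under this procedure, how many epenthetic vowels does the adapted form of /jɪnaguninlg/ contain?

3

After substitution the input is /tɪnaguninlg/.
The unsyllabifiable consonants are /n/, /l/, /g/; each receives one epenthetic vowel.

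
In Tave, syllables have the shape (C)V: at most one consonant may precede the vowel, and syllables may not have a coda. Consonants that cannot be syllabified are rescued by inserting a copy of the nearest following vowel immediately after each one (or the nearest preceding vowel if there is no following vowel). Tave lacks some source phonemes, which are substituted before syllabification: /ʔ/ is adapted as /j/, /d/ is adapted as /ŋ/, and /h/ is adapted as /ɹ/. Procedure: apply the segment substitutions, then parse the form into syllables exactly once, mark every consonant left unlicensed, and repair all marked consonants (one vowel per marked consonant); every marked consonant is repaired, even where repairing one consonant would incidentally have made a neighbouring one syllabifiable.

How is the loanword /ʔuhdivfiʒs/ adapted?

Substitution: /ʔ/ → /j/, /h/ → /ɹ/, /d/ → /ŋ/, giving /juɹŋivfiʒs/.
Syllabifying with onset maximization leaves /ɹ/, /v/, /ʒ/, /s/ stranded (no codas are permitted; onsets are limited to one consonant).
Each unlicensed consonant becomes the onset of a new syllable: /ɹ/ → /ɹi/, /v/ → /vi/, /ʒ/ → /ʒi/, /s/ → /si/.

juɹiŋivifiʒisi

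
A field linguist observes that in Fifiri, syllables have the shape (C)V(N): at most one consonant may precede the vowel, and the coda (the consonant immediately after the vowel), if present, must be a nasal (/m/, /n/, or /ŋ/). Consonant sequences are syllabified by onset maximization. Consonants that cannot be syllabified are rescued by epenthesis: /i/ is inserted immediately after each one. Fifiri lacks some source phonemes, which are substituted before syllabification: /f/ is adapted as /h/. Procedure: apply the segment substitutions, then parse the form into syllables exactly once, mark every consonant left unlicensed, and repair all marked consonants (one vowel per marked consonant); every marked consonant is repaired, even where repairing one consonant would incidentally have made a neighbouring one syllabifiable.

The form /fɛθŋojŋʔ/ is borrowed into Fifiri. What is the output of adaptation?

hɛθiŋojiŋiʔi

Substitution: /f/ → /h/, giving /hɛθŋojŋʔ/.
The consonants /θ/, /j/, /ŋ/, /ʔ/ cannot be parsed into a legal (C)V(N) syllable (only a nasal (/m/, /n/, or /ŋ/) is licensed in coda position; onsets are limited to one consonant).
Epenthesis after each stranded consonant: /θ/ → /θi/, /j/ → /ji/, /ŋ/ → /ŋi/, /ʔ/ → /ʔi/.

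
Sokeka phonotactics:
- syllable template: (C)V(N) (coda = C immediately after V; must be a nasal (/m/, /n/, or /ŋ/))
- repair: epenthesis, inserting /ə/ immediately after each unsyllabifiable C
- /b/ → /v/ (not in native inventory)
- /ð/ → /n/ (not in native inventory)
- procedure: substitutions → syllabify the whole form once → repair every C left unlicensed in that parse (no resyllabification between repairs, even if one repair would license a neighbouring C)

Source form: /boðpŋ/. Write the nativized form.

Substitution: /b/ → /v/, /ð/ → /n/, giving /vonpŋ/.
The consonants /p/, /ŋ/ cannot be parsed into a legal (C)V(N) syllable (only a nasal (/m/, /n/, or /ŋ/) is licensed in coda position; onsets are limited to one consonant).
Epenthesis after each stranded consonant: /p/ → /pə/, /ŋ/ → /ŋə/.

vonpəŋə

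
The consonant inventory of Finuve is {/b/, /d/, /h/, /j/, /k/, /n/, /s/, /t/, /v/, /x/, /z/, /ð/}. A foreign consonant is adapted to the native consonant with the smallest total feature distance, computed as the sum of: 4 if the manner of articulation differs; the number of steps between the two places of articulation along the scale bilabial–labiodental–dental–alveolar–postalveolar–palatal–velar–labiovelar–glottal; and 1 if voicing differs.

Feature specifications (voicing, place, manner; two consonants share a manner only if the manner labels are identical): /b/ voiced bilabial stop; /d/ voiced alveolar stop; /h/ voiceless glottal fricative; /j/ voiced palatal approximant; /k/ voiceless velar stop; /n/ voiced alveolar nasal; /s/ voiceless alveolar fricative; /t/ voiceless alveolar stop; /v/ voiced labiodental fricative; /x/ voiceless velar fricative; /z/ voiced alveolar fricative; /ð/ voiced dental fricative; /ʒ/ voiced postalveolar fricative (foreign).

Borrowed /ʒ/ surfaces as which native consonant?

/z/ is closest: same manner (fricative), place distance 1 (postalveolar→alveolar), same voicing; total 1. Next closest is /s/ at distance 2.

z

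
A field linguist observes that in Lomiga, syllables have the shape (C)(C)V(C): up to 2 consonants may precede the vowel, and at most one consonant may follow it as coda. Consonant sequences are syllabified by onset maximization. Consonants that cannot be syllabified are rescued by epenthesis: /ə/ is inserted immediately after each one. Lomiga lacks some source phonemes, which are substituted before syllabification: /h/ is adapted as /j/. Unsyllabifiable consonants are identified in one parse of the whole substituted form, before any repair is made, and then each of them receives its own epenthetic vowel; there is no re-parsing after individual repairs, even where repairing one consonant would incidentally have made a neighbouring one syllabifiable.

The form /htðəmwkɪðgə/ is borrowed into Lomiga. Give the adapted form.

jətðəmwkɪðgə

Substitution: /h/ → /j/, giving /jtðəmwkɪðgə/.
The consonants /j/ cannot be parsed into a legal (C)(C)V(C) syllable (at most one coda consonant is licensed; onsets may contain at most 2 consonants).
Each unlicensed consonant becomes the onset of a new syllable: /j/ → /jə/.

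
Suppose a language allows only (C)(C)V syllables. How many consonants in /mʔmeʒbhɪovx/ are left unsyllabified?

Under (C)(C)V, the unsyllabifiable consonants are /m/, /ʒ/, /v/, /x/ (no codas are permitted; onsets may contain at most 2 consonants).

4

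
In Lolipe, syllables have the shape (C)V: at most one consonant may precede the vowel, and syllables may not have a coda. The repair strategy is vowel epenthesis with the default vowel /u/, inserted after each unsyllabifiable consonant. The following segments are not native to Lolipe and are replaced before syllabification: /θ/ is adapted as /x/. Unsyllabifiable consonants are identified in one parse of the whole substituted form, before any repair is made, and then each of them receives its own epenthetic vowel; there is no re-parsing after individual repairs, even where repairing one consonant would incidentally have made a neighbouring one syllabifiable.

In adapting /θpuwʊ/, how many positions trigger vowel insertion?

1

After substitution the input is /xpuwʊ/.
The unsyllabifiable consonants are /x/; each receives one epenthetic vowel.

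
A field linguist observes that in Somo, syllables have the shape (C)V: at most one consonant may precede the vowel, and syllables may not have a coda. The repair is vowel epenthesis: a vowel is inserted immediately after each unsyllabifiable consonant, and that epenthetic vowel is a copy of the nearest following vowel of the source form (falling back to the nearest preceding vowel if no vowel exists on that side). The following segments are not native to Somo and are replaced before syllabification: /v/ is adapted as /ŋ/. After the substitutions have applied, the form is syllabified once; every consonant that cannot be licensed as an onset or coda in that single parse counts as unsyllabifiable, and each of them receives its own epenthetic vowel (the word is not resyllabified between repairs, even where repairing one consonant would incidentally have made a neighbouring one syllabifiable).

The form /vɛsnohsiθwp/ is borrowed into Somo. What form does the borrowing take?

ŋɛsonohisiθiwipi

Substitution: /v/ → /ŋ/, giving /ŋɛsnohsiθwp/.
Syllabifying with onset maximization leaves /s/, /h/, /θ/, /w/, /p/ stranded (no codas are permitted; onsets are limited to one consonant).
Inserting the epenthetic vowel yields /s/ → /so/, /h/ → /hi/, /θ/ → /θi/, /w/ → /wi/, /p/ → /pi/.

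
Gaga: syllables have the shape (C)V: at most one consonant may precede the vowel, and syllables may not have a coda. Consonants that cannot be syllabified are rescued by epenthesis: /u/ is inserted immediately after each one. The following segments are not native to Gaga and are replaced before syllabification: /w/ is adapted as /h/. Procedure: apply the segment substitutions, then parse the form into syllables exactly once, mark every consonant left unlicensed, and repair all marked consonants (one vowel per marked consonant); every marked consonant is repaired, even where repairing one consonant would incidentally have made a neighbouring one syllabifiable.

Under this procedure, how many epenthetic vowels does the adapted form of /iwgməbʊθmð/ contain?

After substitution the input is /ihgməbʊθmð/.
The unsyllabifiable consonants are /h/, /g/, /θ/, /m/, /ð/; each receives one epenthetic vowel.

5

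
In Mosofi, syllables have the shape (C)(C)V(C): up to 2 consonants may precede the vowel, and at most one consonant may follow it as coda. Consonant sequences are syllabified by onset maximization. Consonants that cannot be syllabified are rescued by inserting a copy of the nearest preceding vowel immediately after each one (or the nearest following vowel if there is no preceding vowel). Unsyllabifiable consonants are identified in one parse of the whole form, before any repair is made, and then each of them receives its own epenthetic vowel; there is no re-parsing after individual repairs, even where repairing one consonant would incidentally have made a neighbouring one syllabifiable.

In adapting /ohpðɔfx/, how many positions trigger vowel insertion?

The unsyllabifiable consonants are /x/; each receives one epenthetic vowel.

1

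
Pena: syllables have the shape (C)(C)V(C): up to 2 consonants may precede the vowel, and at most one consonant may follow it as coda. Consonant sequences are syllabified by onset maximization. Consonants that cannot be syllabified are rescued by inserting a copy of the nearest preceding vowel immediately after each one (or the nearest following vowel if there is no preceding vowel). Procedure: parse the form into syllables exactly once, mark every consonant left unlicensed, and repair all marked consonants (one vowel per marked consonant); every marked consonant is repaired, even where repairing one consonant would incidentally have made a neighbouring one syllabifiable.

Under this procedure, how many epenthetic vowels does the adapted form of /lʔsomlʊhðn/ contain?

The unsyllabifiable consonants are /l/, /ð/, /n/; each receives one epenthetic vowel.

3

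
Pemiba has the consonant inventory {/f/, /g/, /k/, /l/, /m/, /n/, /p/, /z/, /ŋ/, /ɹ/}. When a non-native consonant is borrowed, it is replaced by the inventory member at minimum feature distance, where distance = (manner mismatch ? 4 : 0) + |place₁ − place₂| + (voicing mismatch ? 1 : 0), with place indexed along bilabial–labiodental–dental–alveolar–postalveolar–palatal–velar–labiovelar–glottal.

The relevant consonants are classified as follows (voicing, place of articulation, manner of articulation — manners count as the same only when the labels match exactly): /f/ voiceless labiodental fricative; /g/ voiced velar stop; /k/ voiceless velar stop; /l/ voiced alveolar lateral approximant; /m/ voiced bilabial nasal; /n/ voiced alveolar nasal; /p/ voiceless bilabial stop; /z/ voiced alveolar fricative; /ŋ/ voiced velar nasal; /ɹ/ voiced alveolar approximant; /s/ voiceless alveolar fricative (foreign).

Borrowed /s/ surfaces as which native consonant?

/z/ is closest: same manner (fricative), place distance 0 (alveolar→alveolar), voicing differs (+1); total 1. Next closest is /f/ at distance 2.

z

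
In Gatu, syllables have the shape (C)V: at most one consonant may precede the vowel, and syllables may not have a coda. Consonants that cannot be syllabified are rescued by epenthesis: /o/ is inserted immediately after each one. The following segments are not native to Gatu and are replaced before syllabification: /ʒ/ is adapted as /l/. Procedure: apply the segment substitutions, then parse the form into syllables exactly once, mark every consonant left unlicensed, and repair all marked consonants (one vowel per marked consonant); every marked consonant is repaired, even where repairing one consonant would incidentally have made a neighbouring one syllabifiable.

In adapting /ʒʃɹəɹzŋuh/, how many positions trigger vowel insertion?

5

After substitution the input is /lʃɹəɹzŋuh/.
The unsyllabifiable consonants are /l/, /ʃ/, /ɹ/, /z/, /h/; each receives one epenthetic vowel.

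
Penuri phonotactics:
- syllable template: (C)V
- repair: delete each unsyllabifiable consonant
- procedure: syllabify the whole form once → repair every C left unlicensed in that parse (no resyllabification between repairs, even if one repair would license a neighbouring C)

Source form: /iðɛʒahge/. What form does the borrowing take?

Under (C)V, the unsyllabifiable consonants are /h/ (no codas are permitted; onsets are limited to one consonant).
Each unlicensed consonant is deleted: /h/.

iðɛʒage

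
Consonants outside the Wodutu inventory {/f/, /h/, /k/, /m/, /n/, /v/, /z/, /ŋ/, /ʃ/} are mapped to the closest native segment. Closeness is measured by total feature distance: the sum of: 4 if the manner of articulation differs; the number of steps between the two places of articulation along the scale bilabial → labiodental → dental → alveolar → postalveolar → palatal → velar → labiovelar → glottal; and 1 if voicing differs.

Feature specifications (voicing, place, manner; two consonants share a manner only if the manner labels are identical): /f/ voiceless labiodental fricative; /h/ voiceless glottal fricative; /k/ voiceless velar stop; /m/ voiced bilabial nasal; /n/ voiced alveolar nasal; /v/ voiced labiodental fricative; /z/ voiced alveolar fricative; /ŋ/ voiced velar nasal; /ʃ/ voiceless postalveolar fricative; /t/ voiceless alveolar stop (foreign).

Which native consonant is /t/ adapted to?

/k/ is closest: same manner (stop), place distance 3 (alveolar→velar), same voicing; total 3. Next closest is /n/ at distance 5.

k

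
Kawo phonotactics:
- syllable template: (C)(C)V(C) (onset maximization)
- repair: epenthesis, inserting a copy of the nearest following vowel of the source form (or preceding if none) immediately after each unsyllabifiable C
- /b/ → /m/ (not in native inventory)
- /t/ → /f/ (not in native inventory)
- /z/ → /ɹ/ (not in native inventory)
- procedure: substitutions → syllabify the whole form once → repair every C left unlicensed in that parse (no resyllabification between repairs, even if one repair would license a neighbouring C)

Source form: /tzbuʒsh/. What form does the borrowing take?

fuɹmuʒsuhu

Substitution: /t/ → /f/, /z/ → /ɹ/, /b/ → /m/, giving /fɹmuʒsh/.
Syllabifying with onset maximization leaves /f/, /s/, /h/ stranded (at most one coda consonant is licensed; onsets may contain at most 2 consonants).
Inserting the epenthetic vowel yields /f/ → /fu/, /s/ → /su/, /h/ → /hu/.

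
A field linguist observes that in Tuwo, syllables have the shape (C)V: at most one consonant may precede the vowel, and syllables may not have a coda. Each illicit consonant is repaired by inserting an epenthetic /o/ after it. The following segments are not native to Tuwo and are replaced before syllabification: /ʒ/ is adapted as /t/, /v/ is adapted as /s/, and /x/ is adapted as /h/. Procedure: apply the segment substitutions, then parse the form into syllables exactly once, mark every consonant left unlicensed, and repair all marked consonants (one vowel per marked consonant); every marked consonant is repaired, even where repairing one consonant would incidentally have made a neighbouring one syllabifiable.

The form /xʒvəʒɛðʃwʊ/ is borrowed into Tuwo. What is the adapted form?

hotosətɛðoʃowʊ

Substitution: /x/ → /h/, /ʒ/ → /t/, /v/ → /s/, giving /htsətɛðʃwʊ/.
Under (C)V, the unsyllabifiable consonants are /h/, /t/, /ð/, /ʃ/ (no codas are permitted; onsets are limited to one consonant).
Epenthesis after each stranded consonant: /h/ → /ho/, /t/ → /to/, /ð/ → /ðo/, /ʃ/ → /ʃo/.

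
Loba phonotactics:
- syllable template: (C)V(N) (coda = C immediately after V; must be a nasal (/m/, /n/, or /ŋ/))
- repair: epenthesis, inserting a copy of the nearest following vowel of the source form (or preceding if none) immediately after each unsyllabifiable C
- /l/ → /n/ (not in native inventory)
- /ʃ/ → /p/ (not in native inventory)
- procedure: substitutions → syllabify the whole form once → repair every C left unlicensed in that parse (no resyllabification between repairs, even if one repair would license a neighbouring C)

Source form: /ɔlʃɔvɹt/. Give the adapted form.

Substitution: /l/ → /n/, /ʃ/ → /p/, giving /ɔnpɔvɹt/.
Under (C)V(N), the unsyllabifiable consonants are /v/, /ɹ/, /t/ (only a nasal (/m/, /n/, or /ŋ/) is licensed in coda position; onsets are limited to one consonant).
Epenthesis after each stranded consonant: /v/ → /vɔ/, /ɹ/ → /ɹɔ/, /t/ → /tɔ/.

ɔnpɔvɔɹɔtɔ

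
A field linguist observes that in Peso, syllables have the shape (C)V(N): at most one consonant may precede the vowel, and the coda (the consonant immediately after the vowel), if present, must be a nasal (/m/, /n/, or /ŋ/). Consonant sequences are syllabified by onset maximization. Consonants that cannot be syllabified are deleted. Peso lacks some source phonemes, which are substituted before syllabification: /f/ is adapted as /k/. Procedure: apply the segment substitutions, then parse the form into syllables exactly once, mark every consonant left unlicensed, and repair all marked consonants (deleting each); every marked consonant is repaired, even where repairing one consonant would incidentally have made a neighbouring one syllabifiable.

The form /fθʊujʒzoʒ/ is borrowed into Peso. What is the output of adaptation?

θʊuzo

Substitution: /f/ → /k/, giving /kθʊujʒzoʒ/.
The consonants /k/, /j/, /ʒ/, /ʒ/ cannot be parsed into a legal (C)V(N) syllable (only a nasal (/m/, /n/, or /ŋ/) is licensed in coda position; onsets are limited to one consonant).
Each unlicensed consonant is deleted: /k/, /j/, /ʒ/, /ʒ/.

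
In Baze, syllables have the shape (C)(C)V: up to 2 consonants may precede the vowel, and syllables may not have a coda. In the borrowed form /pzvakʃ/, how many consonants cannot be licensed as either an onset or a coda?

Under (C)(C)V, the unsyllabifiable consonants are /p/, /k/, /ʃ/ (no codas are permitted; onsets may contain at most 2 consonants).

3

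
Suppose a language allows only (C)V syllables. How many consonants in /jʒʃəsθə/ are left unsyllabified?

3

Under (C)V, the unsyllabifiable consonants are /j/, /ʒ/, /s/ (no codas are permitted; onsets are limited to one consonant).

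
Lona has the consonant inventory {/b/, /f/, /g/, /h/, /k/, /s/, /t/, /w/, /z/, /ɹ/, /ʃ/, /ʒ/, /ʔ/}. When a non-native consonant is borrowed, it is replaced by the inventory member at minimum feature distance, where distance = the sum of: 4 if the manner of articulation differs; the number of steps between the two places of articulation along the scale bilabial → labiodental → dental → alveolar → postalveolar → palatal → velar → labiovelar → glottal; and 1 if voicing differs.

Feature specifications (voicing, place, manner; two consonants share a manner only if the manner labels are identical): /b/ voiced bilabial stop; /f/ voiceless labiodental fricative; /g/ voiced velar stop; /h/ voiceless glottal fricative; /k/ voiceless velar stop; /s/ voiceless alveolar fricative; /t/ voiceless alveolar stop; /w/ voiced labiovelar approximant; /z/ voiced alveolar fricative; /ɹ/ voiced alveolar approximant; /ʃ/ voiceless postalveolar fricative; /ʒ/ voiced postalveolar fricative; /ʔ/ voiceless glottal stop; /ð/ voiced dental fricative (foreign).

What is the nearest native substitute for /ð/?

z

/z/ is closest: same manner (fricative), place distance 1 (dental→alveolar), same voicing; total 1. Next closest is /f/ at distance 2.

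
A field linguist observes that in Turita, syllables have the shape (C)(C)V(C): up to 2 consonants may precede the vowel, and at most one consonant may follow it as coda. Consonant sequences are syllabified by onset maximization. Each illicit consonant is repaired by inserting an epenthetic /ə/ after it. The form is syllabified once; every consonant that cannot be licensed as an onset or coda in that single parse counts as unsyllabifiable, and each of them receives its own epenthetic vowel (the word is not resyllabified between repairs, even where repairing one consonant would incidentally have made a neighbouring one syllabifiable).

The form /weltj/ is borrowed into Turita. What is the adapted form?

Syllabifying with onset maximization leaves /t/, /j/ stranded (at most one coda consonant is licensed; onsets may contain at most 2 consonants).
Inserting the epenthetic vowel yields /t/ → /tə/, /j/ → /jə/.

weltəjə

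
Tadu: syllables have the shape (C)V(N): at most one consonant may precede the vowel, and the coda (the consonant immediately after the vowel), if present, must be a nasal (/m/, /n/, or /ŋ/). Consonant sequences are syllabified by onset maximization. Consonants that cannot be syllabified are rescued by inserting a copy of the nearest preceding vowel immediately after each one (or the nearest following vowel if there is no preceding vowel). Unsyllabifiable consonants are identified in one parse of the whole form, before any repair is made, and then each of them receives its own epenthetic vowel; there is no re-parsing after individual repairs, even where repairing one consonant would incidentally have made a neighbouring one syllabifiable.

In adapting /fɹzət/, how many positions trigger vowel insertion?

3

The unsyllabifiable consonants are /f/, /ɹ/, /t/; each receives one epenthetic vowel.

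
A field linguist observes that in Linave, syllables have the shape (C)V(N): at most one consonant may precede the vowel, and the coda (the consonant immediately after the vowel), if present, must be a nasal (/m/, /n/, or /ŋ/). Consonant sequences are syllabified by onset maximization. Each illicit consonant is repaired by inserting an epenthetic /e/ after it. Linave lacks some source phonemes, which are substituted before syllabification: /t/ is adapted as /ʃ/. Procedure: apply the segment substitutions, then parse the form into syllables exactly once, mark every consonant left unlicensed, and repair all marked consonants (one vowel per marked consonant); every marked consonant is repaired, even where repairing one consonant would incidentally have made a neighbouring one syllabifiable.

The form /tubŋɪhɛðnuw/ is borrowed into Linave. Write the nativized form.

ʃubeŋɪhɛðenuwe

Substitution: /t/ → /ʃ/, giving /ʃubŋɪhɛðnuw/.
Syllabifying with onset maximization leaves /b/, /ð/, /w/ stranded (only a nasal (/m/, /n/, or /ŋ/) is licensed in coda position; onsets are limited to one consonant).
Inserting the epenthetic vowel yields /b/ → /be/, /ð/ → /ðe/, /w/ → /we/.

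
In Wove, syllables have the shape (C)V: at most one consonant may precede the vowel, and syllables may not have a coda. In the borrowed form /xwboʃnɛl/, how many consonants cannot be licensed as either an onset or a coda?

4

Under (C)V, the unsyllabifiable consonants are /x/, /w/, /ʃ/, /l/ (no codas are permitted; onsets are limited to one consonant).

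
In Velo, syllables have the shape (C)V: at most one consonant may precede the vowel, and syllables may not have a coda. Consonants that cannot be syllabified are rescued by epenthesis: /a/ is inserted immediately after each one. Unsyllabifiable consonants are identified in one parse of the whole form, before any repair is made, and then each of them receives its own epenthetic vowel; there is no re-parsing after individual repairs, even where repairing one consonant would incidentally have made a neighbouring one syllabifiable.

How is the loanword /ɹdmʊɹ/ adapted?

Syllabifying with onset maximization leaves /ɹ/, /d/, /ɹ/ stranded (no codas are permitted; onsets are limited to one consonant).
Epenthesis after each stranded consonant: /ɹ/ → /ɹa/, /d/ → /da/, /ɹ/ → /ɹa/.

ɹadamʊɹa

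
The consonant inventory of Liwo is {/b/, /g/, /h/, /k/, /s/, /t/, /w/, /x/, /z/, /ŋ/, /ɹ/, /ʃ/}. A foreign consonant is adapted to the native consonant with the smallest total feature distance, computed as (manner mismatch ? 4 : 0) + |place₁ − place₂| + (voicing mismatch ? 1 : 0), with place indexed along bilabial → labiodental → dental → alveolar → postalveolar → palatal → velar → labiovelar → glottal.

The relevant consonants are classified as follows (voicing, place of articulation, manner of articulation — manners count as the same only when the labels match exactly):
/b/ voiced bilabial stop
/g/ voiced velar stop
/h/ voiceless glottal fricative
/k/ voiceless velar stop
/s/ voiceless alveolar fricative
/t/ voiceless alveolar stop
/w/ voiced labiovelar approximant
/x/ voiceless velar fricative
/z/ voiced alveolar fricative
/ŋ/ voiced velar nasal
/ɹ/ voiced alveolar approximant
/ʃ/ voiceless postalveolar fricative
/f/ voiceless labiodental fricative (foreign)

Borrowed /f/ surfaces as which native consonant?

s

/s/ is closest: same manner (fricative), place distance 2 (labiodental→alveolar), same voicing; total 2. Next closest is /z/ at distance 3.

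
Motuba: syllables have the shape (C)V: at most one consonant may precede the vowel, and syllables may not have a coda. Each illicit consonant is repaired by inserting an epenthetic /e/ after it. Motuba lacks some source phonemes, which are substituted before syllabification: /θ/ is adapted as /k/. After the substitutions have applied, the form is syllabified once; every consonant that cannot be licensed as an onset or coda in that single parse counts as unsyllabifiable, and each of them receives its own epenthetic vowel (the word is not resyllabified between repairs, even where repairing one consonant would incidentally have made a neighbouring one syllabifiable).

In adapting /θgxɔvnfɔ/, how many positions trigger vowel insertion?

4

After substitution the input is /kgxɔvnfɔ/.
The unsyllabifiable consonants are /k/, /g/, /v/, /n/; each receives one epenthetic vowel.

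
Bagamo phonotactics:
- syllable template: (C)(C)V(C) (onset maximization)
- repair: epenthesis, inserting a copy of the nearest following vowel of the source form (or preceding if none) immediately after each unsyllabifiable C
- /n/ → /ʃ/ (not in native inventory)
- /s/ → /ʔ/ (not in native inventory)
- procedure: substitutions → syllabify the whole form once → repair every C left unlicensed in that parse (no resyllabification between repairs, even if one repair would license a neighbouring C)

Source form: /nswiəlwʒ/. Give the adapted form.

Substitution: /n/ → /ʃ/, /s/ → /ʔ/, giving /ʃʔwiəlwʒ/.
Under (C)(C)V(C), the unsyllabifiable consonants are /ʃ/, /w/, /ʒ/ (at most one coda consonant is licensed; onsets may contain at most 2 consonants).
Inserting the epenthetic vowel yields /ʃ/ → /ʃi/, /w/ → /wə/, /ʒ/ → /ʒə/.

ʃiʔwiəlwəʒə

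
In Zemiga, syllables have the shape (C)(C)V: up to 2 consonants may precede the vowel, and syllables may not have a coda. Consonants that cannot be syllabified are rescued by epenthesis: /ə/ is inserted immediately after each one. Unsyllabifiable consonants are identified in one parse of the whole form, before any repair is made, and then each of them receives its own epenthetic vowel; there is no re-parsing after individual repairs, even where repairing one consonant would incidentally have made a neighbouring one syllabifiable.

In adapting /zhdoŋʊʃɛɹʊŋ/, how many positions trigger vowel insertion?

The unsyllabifiable consonants are /z/, /ŋ/; each receives one epenthetic vowel.

2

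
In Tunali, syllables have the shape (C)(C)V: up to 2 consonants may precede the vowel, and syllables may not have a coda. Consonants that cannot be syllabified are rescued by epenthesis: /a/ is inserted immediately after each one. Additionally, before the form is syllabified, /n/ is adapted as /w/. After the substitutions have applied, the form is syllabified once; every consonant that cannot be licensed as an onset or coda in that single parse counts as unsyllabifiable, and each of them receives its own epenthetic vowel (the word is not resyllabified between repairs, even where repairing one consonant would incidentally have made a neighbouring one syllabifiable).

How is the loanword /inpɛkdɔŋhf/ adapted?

Substitution: /n/ → /w/, giving /iwpɛkdɔŋhf/.
Under (C)(C)V, the unsyllabifiable consonants are /ŋ/, /h/, /f/ (no codas are permitted; onsets may contain at most 2 consonants).
Each unlicensed consonant becomes the onset of a new syllable: /ŋ/ → /ŋa/, /h/ → /ha/, /f/ → /fa/.

iwpɛkdɔŋahafa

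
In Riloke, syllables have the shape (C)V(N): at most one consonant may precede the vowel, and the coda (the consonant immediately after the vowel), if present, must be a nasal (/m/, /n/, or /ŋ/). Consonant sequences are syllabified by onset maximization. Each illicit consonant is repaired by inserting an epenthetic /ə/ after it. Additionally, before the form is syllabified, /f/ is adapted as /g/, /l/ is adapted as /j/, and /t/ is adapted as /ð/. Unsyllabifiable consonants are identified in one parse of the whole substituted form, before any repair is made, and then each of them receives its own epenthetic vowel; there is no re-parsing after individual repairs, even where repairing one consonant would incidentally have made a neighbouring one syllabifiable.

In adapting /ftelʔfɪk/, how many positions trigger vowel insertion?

4

After substitution the input is /gðejʔgɪk/.
The unsyllabifiable consonants are /g/, /j/, /ʔ/, /k/; each receives one epenthetic vowel.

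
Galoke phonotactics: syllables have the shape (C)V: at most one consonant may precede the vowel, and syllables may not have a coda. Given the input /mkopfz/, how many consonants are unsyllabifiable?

Syllabifying with onset maximization leaves /m/, /p/, /f/, /z/ stranded (no codas are permitted; onsets are limited to one consonant).

4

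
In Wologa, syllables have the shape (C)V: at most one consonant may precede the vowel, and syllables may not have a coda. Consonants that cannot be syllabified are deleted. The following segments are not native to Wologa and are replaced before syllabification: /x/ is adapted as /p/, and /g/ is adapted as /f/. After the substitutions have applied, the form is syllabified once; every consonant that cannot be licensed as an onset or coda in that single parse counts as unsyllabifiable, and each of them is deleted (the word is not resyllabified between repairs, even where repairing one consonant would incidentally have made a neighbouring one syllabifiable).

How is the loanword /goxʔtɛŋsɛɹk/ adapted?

fotɛsɛ

Substitution: /g/ → /f/, /x/ → /p/, giving /fopʔtɛŋsɛɹk/.
Under (C)V, the unsyllabifiable consonants are /p/, /ʔ/, /ŋ/, /ɹ/, /k/ (no codas are permitted; onsets are limited to one consonant).
Each unlicensed consonant is deleted: /p/, /ʔ/, /ŋ/, /ɹ/, /k/.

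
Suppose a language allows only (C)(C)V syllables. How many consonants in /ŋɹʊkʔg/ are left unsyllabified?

The consonants /k/, /ʔ/, /g/ cannot be parsed into a legal (C)(C)V syllable (no codas are permitted; onsets may contain at most 2 consonants).

3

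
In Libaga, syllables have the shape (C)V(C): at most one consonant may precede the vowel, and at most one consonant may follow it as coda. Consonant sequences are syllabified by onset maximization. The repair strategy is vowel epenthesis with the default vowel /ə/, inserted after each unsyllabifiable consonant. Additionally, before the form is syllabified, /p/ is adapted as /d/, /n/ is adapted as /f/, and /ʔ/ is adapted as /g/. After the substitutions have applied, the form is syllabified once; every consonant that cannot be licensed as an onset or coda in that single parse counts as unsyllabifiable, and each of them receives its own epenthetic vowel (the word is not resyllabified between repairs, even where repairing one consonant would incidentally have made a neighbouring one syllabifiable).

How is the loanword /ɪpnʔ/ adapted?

Substitution: /p/ → /d/, /n/ → /f/, /ʔ/ → /g/, giving /ɪdfg/.
Under (C)V(C), the unsyllabifiable consonants are /f/, /g/ (at most one coda consonant is licensed; onsets are limited to one consonant).
Epenthesis after each stranded consonant: /f/ → /fə/, /g/ → /gə/.

ɪdfəgə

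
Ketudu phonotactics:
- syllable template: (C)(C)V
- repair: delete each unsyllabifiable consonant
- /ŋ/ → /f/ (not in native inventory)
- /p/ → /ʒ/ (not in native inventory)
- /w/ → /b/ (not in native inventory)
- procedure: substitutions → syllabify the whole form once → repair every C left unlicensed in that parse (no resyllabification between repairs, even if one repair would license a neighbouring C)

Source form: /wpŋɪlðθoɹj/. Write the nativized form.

Substitution: /w/ → /b/, /p/ → /ʒ/, /ŋ/ → /f/, giving /bʒfɪlðθoɹj/.
The consonants /b/, /l/, /ɹ/, /j/ cannot be parsed into a legal (C)(C)V syllable (no codas are permitted; onsets may contain at most 2 consonants).
Deletion applies to /b/, /l/, /ɹ/, /j/.

ʒfɪðθo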